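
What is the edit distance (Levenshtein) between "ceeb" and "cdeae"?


Computing edit distance: "ceeb" -> "cdeae"
DP table:
           c    d    e    a    e
      0    1    2    3    4    5
  c   1    0    1    2    3    4
  e   2    1    1    1    2    3
  e   3    2    2    1    2    2
  b   4    3    3    2    2    3
Edit distance = dp[4][5] = 3

3


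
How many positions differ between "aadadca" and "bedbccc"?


Comparing "aadadca" and "bedbccc" position by position:
  Position 0: 'a' vs 'b' => DIFFER
  Position 1: 'a' vs 'e' => DIFFER
  Position 2: 'd' vs 'd' => same
  Position 3: 'a' vs 'b' => DIFFER
  Position 4: 'd' vs 'c' => DIFFER
  Position 5: 'c' vs 'c' => same
  Position 6: 'a' vs 'c' => DIFFER
Positions that differ: 5

5


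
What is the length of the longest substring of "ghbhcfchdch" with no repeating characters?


Input: "ghbhcfchdch"
Sliding window (track last position of each char):
  Position 0 ('g'): window [0,0] length 1 -- new best
  Position 1 ('h'): window [0,1] length 2 -- new best
  Position 2 ('b'): window [0,2] length 3 -- new best
  Position 3 ('h'): repeat (last at 1), move window start to 2
  Position 3 ('h'): window [2,3] length 2
  Position 4 ('c'): window [2,4] length 3
  Position 5 ('f'): window [2,5] length 4 -- new best
  Position 6 ('c'): repeat (last at 4), move window start to 5
  Position 6 ('c'): window [5,6] length 2
  Position 7 ('h'): window [5,7] length 3
  Position 8 ('d'): window [5,8] length 4
  Position 9 ('c'): repeat (last at 6), move window start to 7
  Position 9 ('c'): window [7,9] length 3
  Position 10 ('h'): repeat (last at 7), move window start to 8
  Position 10 ('h'): window [8,10] length 3
Longest substring with no repeats: "bhcf" with length 4

4


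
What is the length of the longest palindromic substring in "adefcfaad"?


Input: "adefcfaad"
Checking substrings for palindromes:
  [3:6] "fcf" (len 3) => palindrome
  [6:8] "aa" (len 2) => palindrome
Longest palindromic substring: "fcf" with length 3

3


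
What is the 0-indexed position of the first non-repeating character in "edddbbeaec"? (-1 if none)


Input: edddbbeaec
Character frequencies:
  'a': 1
  'b': 2
  'c': 1
  'd': 3
  'e': 3
Scanning left to right for freq == 1:
  Position 0 ('e'): freq=3, skip
  Position 1 ('d'): freq=3, skip
  Position 2 ('d'): freq=3, skip
  Position 3 ('d'): freq=3, skip
  Position 4 ('b'): freq=2, skip
  Position 5 ('b'): freq=2, skip
  Position 6 ('e'): freq=3, skip
  Position 7 ('a'): unique! => answer = 7

7


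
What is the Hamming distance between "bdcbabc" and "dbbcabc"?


Comparing "bdcbabc" and "dbbcabc" position by position:
  Position 0: 'b' vs 'd' => differ
  Position 1: 'd' vs 'b' => differ
  Position 2: 'c' vs 'b' => differ
  Position 3: 'b' vs 'c' => differ
  Position 4: 'a' vs 'a' => same
  Position 5: 'b' vs 'b' => same
  Position 6: 'c' vs 'c' => same
Total differences (Hamming distance): 4

4


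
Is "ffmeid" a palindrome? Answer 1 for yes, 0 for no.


Input: ffmeid
Reversed: diemff
  Compare pos 0 ('f') with pos 5 ('d'): MISMATCH
  Compare pos 1 ('f') with pos 4 ('i'): MISMATCH
  Compare pos 2 ('m') with pos 3 ('e'): MISMATCH
Result: not a palindrome

0


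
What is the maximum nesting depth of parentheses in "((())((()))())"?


Input: "((())((()))())"
Tracking depth:
  Position 0 '(': depth becomes 1
  Position 1 '(': depth becomes 2
  Position 2 '(': depth becomes 3
  Position 3 ')': depth becomes 2
  Position 4 ')': depth becomes 1
  Position 5 '(': depth becomes 2
  Position 6 '(': depth becomes 3
  Position 7 '(': depth becomes 4
  Position 8 ')': depth becomes 3
  Position 9 ')': depth becomes 2
  Position 10 ')': depth becomes 1
  Position 11 '(': depth becomes 2
  Position 12 ')': depth becomes 1
  Position 13 ')': depth becomes 0
Maximum depth reached: 4

4


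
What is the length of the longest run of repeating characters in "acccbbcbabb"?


Input: "acccbbcbabb"
Scanning for longest run:
  Position 1 ('c'): new char, reset run to 1
  Position 2 ('c'): continues run of 'c', length=2
  Position 3 ('c'): continues run of 'c', length=3
  Position 4 ('b'): new char, reset run to 1
  Position 5 ('b'): continues run of 'b', length=2
  Position 6 ('c'): new char, reset run to 1
  Position 7 ('b'): new char, reset run to 1
  Position 8 ('a'): new char, reset run to 1
  Position 9 ('b'): new char, reset run to 1
  Position 10 ('b'): continues run of 'b', length=2
Longest run: 'c' with length 3

3


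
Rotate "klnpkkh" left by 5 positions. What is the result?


Input: "klnpkkh", rotate left by 5
First 5 characters: "klnpk"
Remaining characters: "kh"
Concatenate remaining + first: "kh" + "klnpk" = "khklnpk"

khklnpk


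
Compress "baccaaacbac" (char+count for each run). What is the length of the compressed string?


Input: baccaaacbac
Runs:
  'b' x 1 => "b1"
  'a' x 1 => "a1"
  'c' x 2 => "c2"
  'a' x 3 => "a3"
  'c' x 1 => "c1"
  'b' x 1 => "b1"
  'a' x 1 => "a1"
  'c' x 1 => "c1"
Compressed: "b1a1c2a3c1b1a1c1"
Compressed length: 16

16


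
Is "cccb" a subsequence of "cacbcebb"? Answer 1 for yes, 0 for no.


Check if "cccb" is a subsequence of "cacbcebb"
Greedy scan:
  Position 0 ('c'): matches sub[0] = 'c'
  Position 1 ('a'): no match needed
  Position 2 ('c'): matches sub[1] = 'c'
  Position 3 ('b'): no match needed
  Position 4 ('c'): matches sub[2] = 'c'
  Position 5 ('e'): no match needed
  Position 6 ('b'): matches sub[3] = 'b'
  Position 7 ('b'): no match needed
All 4 characters matched => is a subsequence

1


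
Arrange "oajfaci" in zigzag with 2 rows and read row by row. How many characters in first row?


Zigzag "oajfaci" into 2 rows:
Placing characters:
  'o' => row 0
  'a' => row 1
  'j' => row 0
  'f' => row 1
  'a' => row 0
  'c' => row 1
  'i' => row 0
Rows:
  Row 0: "ojai"
  Row 1: "afc"
First row length: 4

4


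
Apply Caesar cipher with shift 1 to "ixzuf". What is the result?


Caesar cipher: shift "ixzuf" by 1
  'i' (pos 8) + 1 = pos 9 = 'j'
  'x' (pos 23) + 1 = pos 24 = 'y'
  'z' (pos 25) + 1 = pos 0 = 'a'
  'u' (pos 20) + 1 = pos 21 = 'v'
  'f' (pos 5) + 1 = pos 6 = 'g'
Result: jyavg

jyavg


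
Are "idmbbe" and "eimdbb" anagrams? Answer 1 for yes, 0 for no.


Strings: "idmbbe", "eimdbb"
Sorted first:  bbdeim
Sorted second: bbdeim
Sorted forms match => anagrams

1


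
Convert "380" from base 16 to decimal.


Input: "380" in base 16
Positional expansion:
  Digit '3' (value 3) x 16^2 = 768
  Digit '8' (value 8) x 16^1 = 128
  Digit '0' (value 0) x 16^0 = 0
Sum = 896

896


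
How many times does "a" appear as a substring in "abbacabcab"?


Searching for "a" in "abbacabcab"
Scanning each position:
  Position 0: "a" => MATCH
  Position 1: "b" => no
  Position 2: "b" => no
  Position 3: "a" => MATCH
  Position 4: "c" => no
  Position 5: "a" => MATCH
  Position 6: "b" => no
  Position 7: "c" => no
  Position 8: "a" => MATCH
  Position 9: "b" => no
Total occurrences: 4

4


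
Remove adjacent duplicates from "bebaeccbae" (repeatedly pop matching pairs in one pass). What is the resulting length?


Input: bebaeccbae
Stack-based adjacent duplicate removal:
  Read 'b': push. Stack: b
  Read 'e': push. Stack: be
  Read 'b': push. Stack: beb
  Read 'a': push. Stack: beba
  Read 'e': push. Stack: bebae
  Read 'c': push. Stack: bebaec
  Read 'c': matches stack top 'c' => pop. Stack: bebae
  Read 'b': push. Stack: bebaeb
  Read 'a': push. Stack: bebaeba
  Read 'e': push. Stack: bebaebae
Final stack: "bebaebae" (length 8)

8


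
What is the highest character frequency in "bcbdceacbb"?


Input: bcbdceacbb
Character counts:
  'a': 1
  'b': 4
  'c': 3
  'd': 1
  'e': 1
Maximum frequency: 4

4


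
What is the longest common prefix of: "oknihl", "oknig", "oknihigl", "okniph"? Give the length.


Words: oknihl, oknig, oknihigl, okniph
  Position 0: all 'o' => match
  Position 1: all 'k' => match
  Position 2: all 'n' => match
  Position 3: all 'i' => match
  Position 4: ('h', 'g', 'h', 'p') => mismatch, stop
LCP = "okni" (length 4)

4


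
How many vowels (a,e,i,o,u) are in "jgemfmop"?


Input: jgemfmop
Checking each character:
  'j' at position 0: consonant
  'g' at position 1: consonant
  'e' at position 2: vowel (running total: 1)
  'm' at position 3: consonant
  'f' at position 4: consonant
  'm' at position 5: consonant
  'o' at position 6: vowel (running total: 2)
  'p' at position 7: consonant
Total vowels: 2

2


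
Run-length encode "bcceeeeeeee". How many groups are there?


Input: bcceeeeeeee
Scanning for consecutive runs:
  Group 1: 'b' x 1 (positions 0-0)
  Group 2: 'c' x 2 (positions 1-2)
  Group 3: 'e' x 8 (positions 3-10)
Total groups: 3

3


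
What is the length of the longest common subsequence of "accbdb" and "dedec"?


LCS of "accbdb" and "dedec"
DP table:
           d    e    d    e    c
      0    0    0    0    0    0
  a   0    0    0    0    0    0
  c   0    0    0    0    0    1
  c   0    0    0    0    0    1
  b   0    0    0    0    0    1
  d   0    1    1    1    1    1
  b   0    1    1    1    1    1
LCS length = dp[6][5] = 1

1


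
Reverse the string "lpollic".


Input: lpollic
Reading characters right to left:
  Position 6: 'c'
  Position 5: 'i'
  Position 4: 'l'
  Position 3: 'l'
  Position 2: 'o'
  Position 1: 'p'
  Position 0: 'l'
Reversed: cillopl

cillopl


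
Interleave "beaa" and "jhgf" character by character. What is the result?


Interleaving "beaa" and "jhgf":
  Position 0: 'b' from first, 'j' from second => "bj"
  Position 1: 'e' from first, 'h' from second => "eh"
  Position 2: 'a' from first, 'g' from second => "ag"
  Position 3: 'a' from first, 'f' from second => "af"
Result: bjehagaf

bjehagaf


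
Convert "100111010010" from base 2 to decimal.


Input: "100111010010" in base 2
Positional expansion:
  Digit '1' (value 1) x 2^11 = 2048
  Digit '0' (value 0) x 2^10 = 0
  Digit '0' (value 0) x 2^9 = 0
  Digit '1' (value 1) x 2^8 = 256
  Digit '1' (value 1) x 2^7 = 128
  Digit '1' (value 1) x 2^6 = 64
  Digit '0' (value 0) x 2^5 = 0
  Digit '1' (value 1) x 2^4 = 16
  Digit '0' (value 0) x 2^3 = 0
  Digit '0' (value 0) x 2^2 = 0
  Digit '1' (value 1) x 2^1 = 2
  Digit '0' (value 0) x 2^0 = 0
Sum = 2514

2514


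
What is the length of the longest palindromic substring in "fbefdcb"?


Input: "fbefdcb"
Checking substrings for palindromes:
  No multi-char palindromic substrings found
Longest palindromic substring: "f" with length 1

1


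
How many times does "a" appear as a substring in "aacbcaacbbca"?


Searching for "a" in "aacbcaacbbca"
Scanning each position:
  Position 0: "a" => MATCH
  Position 1: "a" => MATCH
  Position 2: "c" => no
  Position 3: "b" => no
  Position 4: "c" => no
  Position 5: "a" => MATCH
  Position 6: "a" => MATCH
  Position 7: "c" => no
  Position 8: "b" => no
  Position 9: "b" => no
  Position 10: "c" => no
  Position 11: "a" => MATCH
Total occurrences: 5

5


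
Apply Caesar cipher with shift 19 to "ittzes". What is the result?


Caesar cipher: shift "ittzes" by 19
  'i' (pos 8) + 19 = pos 1 = 'b'
  't' (pos 19) + 19 = pos 12 = 'm'
  't' (pos 19) + 19 = pos 12 = 'm'
  'z' (pos 25) + 19 = pos 18 = 's'
  'e' (pos 4) + 19 = pos 23 = 'x'
  's' (pos 18) + 19 = pos 11 = 'l'
Result: bmmsxl

bmmsxl


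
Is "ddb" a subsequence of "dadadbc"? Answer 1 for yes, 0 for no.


Check if "ddb" is a subsequence of "dadadbc"
Greedy scan:
  Position 0 ('d'): matches sub[0] = 'd'
  Position 1 ('a'): no match needed
  Position 2 ('d'): matches sub[1] = 'd'
  Position 3 ('a'): no match needed
  Position 4 ('d'): no match needed
  Position 5 ('b'): matches sub[2] = 'b'
  Position 6 ('c'): no match needed
All 3 characters matched => is a subsequence

1


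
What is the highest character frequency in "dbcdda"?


Input: dbcdda
Character counts:
  'a': 1
  'b': 1
  'c': 1
  'd': 3
Maximum frequency: 3

3


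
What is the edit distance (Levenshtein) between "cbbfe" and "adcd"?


Computing edit distance: "cbbfe" -> "adcd"
DP table:
           a    d    c    d
      0    1    2    3    4
  c   1    1    2    2    3
  b   2    2    2    3    3
  b   3    3    3    3    4
  f   4    4    4    4    4
  e   5    5    5    5    5
Edit distance = dp[5][4] = 5

5


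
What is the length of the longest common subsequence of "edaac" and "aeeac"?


LCS of "edaac" and "aeeac"
DP table:
           a    e    e    a    c
      0    0    0    0    0    0
  e   0    0    1    1    1    1
  d   0    0    1    1    1    1
  a   0    1    1    1    2    2
  a   0    1    1    1    2    2
  c   0    1    1    1    2    3
LCS length = dp[5][5] = 3

3


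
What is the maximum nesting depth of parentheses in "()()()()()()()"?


Input: "()()()()()()()"
Tracking depth:
  Position 0 '(': depth becomes 1
  Position 1 ')': depth becomes 0
  Position 2 '(': depth becomes 1
  Position 3 ')': depth becomes 0
  Position 4 '(': depth becomes 1
  Position 5 ')': depth becomes 0
  Position 6 '(': depth becomes 1
  Position 7 ')': depth becomes 0
  Position 8 '(': depth becomes 1
  Position 9 ')': depth becomes 0
  Position 10 '(': depth becomes 1
  Position 11 ')': depth becomes 0
  Position 12 '(': depth becomes 1
  Position 13 ')': depth becomes 0
Maximum depth reached: 1

1


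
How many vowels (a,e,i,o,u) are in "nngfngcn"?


Input: nngfngcn
Checking each character:
  'n' at position 0: consonant
  'n' at position 1: consonant
  'g' at position 2: consonant
  'f' at position 3: consonant
  'n' at position 4: consonant
  'g' at position 5: consonant
  'c' at position 6: consonant
  'n' at position 7: consonant
Total vowels: 0

0


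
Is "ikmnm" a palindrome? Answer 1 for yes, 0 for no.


Input: ikmnm
Reversed: mnmki
  Compare pos 0 ('i') with pos 4 ('m'): MISMATCH
  Compare pos 1 ('k') with pos 3 ('n'): MISMATCH
Result: not a palindrome

0


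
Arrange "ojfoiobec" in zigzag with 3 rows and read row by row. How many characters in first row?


Zigzag "ojfoiobec" into 3 rows:
Placing characters:
  'o' => row 0
  'j' => row 1
  'f' => row 2
  'o' => row 1
  'i' => row 0
  'o' => row 1
  'b' => row 2
  'e' => row 1
  'c' => row 0
Rows:
  Row 0: "oic"
  Row 1: "jooe"
  Row 2: "fb"
First row length: 3

3


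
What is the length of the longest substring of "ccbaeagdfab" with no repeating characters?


Input: "ccbaeagdfab"
Sliding window (track last position of each char):
  Position 0 ('c'): window [0,0] length 1 -- new best
  Position 1 ('c'): repeat (last at 0), move window start to 1
  Position 1 ('c'): window [1,1] length 1
  Position 2 ('b'): window [1,2] length 2 -- new best
  Position 3 ('a'): window [1,3] length 3 -- new best
  Position 4 ('e'): window [1,4] length 4 -- new best
  Position 5 ('a'): repeat (last at 3), move window start to 4
  Position 5 ('a'): window [4,5] length 2
  Position 6 ('g'): window [4,6] length 3
  Position 7 ('d'): window [4,7] length 4
  Position 8 ('f'): window [4,8] length 5 -- new best
  Position 9 ('a'): repeat (last at 5), move window start to 6
  Position 9 ('a'): window [6,9] length 4
  Position 10 ('b'): window [6,10] length 5
Longest substring with no repeats: "eagdf" with length 5

5


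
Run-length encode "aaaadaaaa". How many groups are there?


Input: aaaadaaaa
Scanning for consecutive runs:
  Group 1: 'a' x 4 (positions 0-3)
  Group 2: 'd' x 1 (positions 4-4)
  Group 3: 'a' x 4 (positions 5-8)
Total groups: 3

3


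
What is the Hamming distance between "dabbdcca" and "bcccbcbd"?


Comparing "dabbdcca" and "bcccbcbd" position by position:
  Position 0: 'd' vs 'b' => differ
  Position 1: 'a' vs 'c' => differ
  Position 2: 'b' vs 'c' => differ
  Position 3: 'b' vs 'c' => differ
  Position 4: 'd' vs 'b' => differ
  Position 5: 'c' vs 'c' => same
  Position 6: 'c' vs 'b' => differ
  Position 7: 'a' vs 'd' => differ
Total differences (Hamming distance): 7

7


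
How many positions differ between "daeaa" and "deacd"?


Comparing "daeaa" and "deacd" position by position:
  Position 0: 'd' vs 'd' => same
  Position 1: 'a' vs 'e' => DIFFER
  Position 2: 'e' vs 'a' => DIFFER
  Position 3: 'a' vs 'c' => DIFFER
  Position 4: 'a' vs 'd' => DIFFER
Positions that differ: 4

4


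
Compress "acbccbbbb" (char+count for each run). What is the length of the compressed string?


Input: acbccbbbb
Runs:
  'a' x 1 => "a1"
  'c' x 1 => "c1"
  'b' x 1 => "b1"
  'c' x 2 => "c2"
  'b' x 4 => "b4"
Compressed: "a1c1b1c2b4"
Compressed length: 10

10


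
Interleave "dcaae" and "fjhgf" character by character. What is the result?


Interleaving "dcaae" and "fjhgf":
  Position 0: 'd' from first, 'f' from second => "df"
  Position 1: 'c' from first, 'j' from second => "cj"
  Position 2: 'a' from first, 'h' from second => "ah"
  Position 3: 'a' from first, 'g' from second => "ag"
  Position 4: 'e' from first, 'f' from second => "ef"
Result: dfcjahagef

dfcjahagef


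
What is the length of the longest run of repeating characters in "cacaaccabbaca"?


Input: "cacaaccabbaca"
Scanning for longest run:
  Position 1 ('a'): new char, reset run to 1
  Position 2 ('c'): new char, reset run to 1
  Position 3 ('a'): new char, reset run to 1
  Position 4 ('a'): continues run of 'a', length=2
  Position 5 ('c'): new char, reset run to 1
  Position 6 ('c'): continues run of 'c', length=2
  Position 7 ('a'): new char, reset run to 1
  Position 8 ('b'): new char, reset run to 1
  Position 9 ('b'): continues run of 'b', length=2
  Position 10 ('a'): new char, reset run to 1
  Position 11 ('c'): new char, reset run to 1
  Position 12 ('a'): new char, reset run to 1
Longest run: 'a' with length 2

2


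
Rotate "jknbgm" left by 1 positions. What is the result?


Input: "jknbgm", rotate left by 1
First 1 characters: "j"
Remaining characters: "knbgm"
Concatenate remaining + first: "knbgm" + "j" = "knbgmj"

knbgmj


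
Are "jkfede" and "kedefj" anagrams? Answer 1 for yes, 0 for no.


Strings: "jkfede", "kedefj"
Sorted first:  deefjk
Sorted second: deefjk
Sorted forms match => anagrams

1


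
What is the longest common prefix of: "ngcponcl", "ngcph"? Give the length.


Words: ngcponcl, ngcph
  Position 0: all 'n' => match
  Position 1: all 'g' => match
  Position 2: all 'c' => match
  Position 3: all 'p' => match
  Position 4: ('o', 'h') => mismatch, stop
LCP = "ngcp" (length 4)

4


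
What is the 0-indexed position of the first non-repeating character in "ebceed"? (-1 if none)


Input: ebceed
Character frequencies:
  'b': 1
  'c': 1
  'd': 1
  'e': 3
Scanning left to right for freq == 1:
  Position 0 ('e'): freq=3, skip
  Position 1 ('b'): unique! => answer = 1

1


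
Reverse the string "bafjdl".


Input: bafjdl
Reading characters right to left:
  Position 5: 'l'
  Position 4: 'd'
  Position 3: 'j'
  Position 2: 'f'
  Position 1: 'a'
  Position 0: 'b'
Reversed: ldjfab

ldjfab


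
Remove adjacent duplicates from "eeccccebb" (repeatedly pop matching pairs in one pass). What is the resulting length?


Input: eeccccebb
Stack-based adjacent duplicate removal:
  Read 'e': push. Stack: e
  Read 'e': matches stack top 'e' => pop. Stack: (empty)
  Read 'c': push. Stack: c
  Read 'c': matches stack top 'c' => pop. Stack: (empty)
  Read 'c': push. Stack: c
  Read 'c': matches stack top 'c' => pop. Stack: (empty)
  Read 'e': push. Stack: e
  Read 'b': push. Stack: eb
  Read 'b': matches stack top 'b' => pop. Stack: e
Final stack: "e" (length 1)

1


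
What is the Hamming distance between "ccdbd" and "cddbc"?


Comparing "ccdbd" and "cddbc" position by position:
  Position 0: 'c' vs 'c' => same
  Position 1: 'c' vs 'd' => differ
  Position 2: 'd' vs 'd' => same
  Position 3: 'b' vs 'b' => same
  Position 4: 'd' vs 'c' => differ
Total differences (Hamming distance): 2

2


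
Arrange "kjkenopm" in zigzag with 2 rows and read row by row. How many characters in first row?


Zigzag "kjkenopm" into 2 rows:
Placing characters:
  'k' => row 0
  'j' => row 1
  'k' => row 0
  'e' => row 1
  'n' => row 0
  'o' => row 1
  'p' => row 0
  'm' => row 1
Rows:
  Row 0: "kknp"
  Row 1: "jeom"
First row length: 4

4


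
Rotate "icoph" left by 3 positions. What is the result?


Input: "icoph", rotate left by 3
First 3 characters: "ico"
Remaining characters: "ph"
Concatenate remaining + first: "ph" + "ico" = "phico"

phico


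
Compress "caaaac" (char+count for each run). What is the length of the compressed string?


Input: caaaac
Runs:
  'c' x 1 => "c1"
  'a' x 4 => "a4"
  'c' x 1 => "c1"
Compressed: "c1a4c1"
Compressed length: 6

6


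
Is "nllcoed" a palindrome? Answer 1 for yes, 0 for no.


Input: nllcoed
Reversed: deoclln
  Compare pos 0 ('n') with pos 6 ('d'): MISMATCH
  Compare pos 1 ('l') with pos 5 ('e'): MISMATCH
  Compare pos 2 ('l') with pos 4 ('o'): MISMATCH
Result: not a palindrome

0


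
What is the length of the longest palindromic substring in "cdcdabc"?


Input: "cdcdabc"
Checking substrings for palindromes:
  [0:3] "cdc" (len 3) => palindrome
  [1:4] "dcd" (len 3) => palindrome
Longest palindromic substring: "cdc" with length 3

3


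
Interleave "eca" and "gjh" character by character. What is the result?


Interleaving "eca" and "gjh":
  Position 0: 'e' from first, 'g' from second => "eg"
  Position 1: 'c' from first, 'j' from second => "cj"
  Position 2: 'a' from first, 'h' from second => "ah"
Result: egcjah

egcjah


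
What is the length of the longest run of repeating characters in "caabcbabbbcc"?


Input: "caabcbabbbcc"
Scanning for longest run:
  Position 1 ('a'): new char, reset run to 1
  Position 2 ('a'): continues run of 'a', length=2
  Position 3 ('b'): new char, reset run to 1
  Position 4 ('c'): new char, reset run to 1
  Position 5 ('b'): new char, reset run to 1
  Position 6 ('a'): new char, reset run to 1
  Position 7 ('b'): new char, reset run to 1
  Position 8 ('b'): continues run of 'b', length=2
  Position 9 ('b'): continues run of 'b', length=3
  Position 10 ('c'): new char, reset run to 1
  Position 11 ('c'): continues run of 'c', length=2
Longest run: 'b' with length 3

3


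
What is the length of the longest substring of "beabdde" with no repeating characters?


Input: "beabdde"
Sliding window (track last position of each char):
  Position 0 ('b'): window [0,0] length 1 -- new best
  Position 1 ('e'): window [0,1] length 2 -- new best
  Position 2 ('a'): window [0,2] length 3 -- new best
  Position 3 ('b'): repeat (last at 0), move window start to 1
  Position 3 ('b'): window [1,3] length 3
  Position 4 ('d'): window [1,4] length 4 -- new best
  Position 5 ('d'): repeat (last at 4), move window start to 5
  Position 5 ('d'): window [5,5] length 1
  Position 6 ('e'): window [5,6] length 2
Longest substring with no repeats: "eabd" with length 4

4


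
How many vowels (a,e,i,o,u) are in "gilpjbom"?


Input: gilpjbom
Checking each character:
  'g' at position 0: consonant
  'i' at position 1: vowel (running total: 1)
  'l' at position 2: consonant
  'p' at position 3: consonant
  'j' at position 4: consonant
  'b' at position 5: consonant
  'o' at position 6: vowel (running total: 2)
  'm' at position 7: consonant
Total vowels: 2

2


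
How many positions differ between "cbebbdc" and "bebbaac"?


Comparing "cbebbdc" and "bebbaac" position by position:
  Position 0: 'c' vs 'b' => DIFFER
  Position 1: 'b' vs 'e' => DIFFER
  Position 2: 'e' vs 'b' => DIFFER
  Position 3: 'b' vs 'b' => same
  Position 4: 'b' vs 'a' => DIFFER
  Position 5: 'd' vs 'a' => DIFFER
  Position 6: 'c' vs 'c' => same
Positions that differ: 5

5


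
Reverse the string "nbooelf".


Input: nbooelf
Reading characters right to left:
  Position 6: 'f'
  Position 5: 'l'
  Position 4: 'e'
  Position 3: 'o'
  Position 2: 'o'
  Position 1: 'b'
  Position 0: 'n'
Reversed: fleoobn

fleoobn


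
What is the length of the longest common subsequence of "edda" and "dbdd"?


LCS of "edda" and "dbdd"
DP table:
           d    b    d    d
      0    0    0    0    0
  e   0    0    0    0    0
  d   0    1    1    1    1
  d   0    1    1    2    2
  a   0    1    1    2    2
LCS length = dp[4][4] = 2

2


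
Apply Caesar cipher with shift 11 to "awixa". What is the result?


Caesar cipher: shift "awixa" by 11
  'a' (pos 0) + 11 = pos 11 = 'l'
  'w' (pos 22) + 11 = pos 7 = 'h'
  'i' (pos 8) + 11 = pos 19 = 't'
  'x' (pos 23) + 11 = pos 8 = 'i'
  'a' (pos 0) + 11 = pos 11 = 'l'
Result: lhtil

lhtil


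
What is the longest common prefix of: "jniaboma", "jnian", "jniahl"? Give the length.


Words: jniaboma, jnian, jniahl
  Position 0: all 'j' => match
  Position 1: all 'n' => match
  Position 2: all 'i' => match
  Position 3: all 'a' => match
  Position 4: ('b', 'n', 'h') => mismatch, stop
LCP = "jnia" (length 4)

4


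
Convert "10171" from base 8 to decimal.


Input: "10171" in base 8
Positional expansion:
  Digit '1' (value 1) x 8^4 = 4096
  Digit '0' (value 0) x 8^3 = 0
  Digit '1' (value 1) x 8^2 = 64
  Digit '7' (value 7) x 8^1 = 56
  Digit '1' (value 1) x 8^0 = 1
Sum = 4217

4217


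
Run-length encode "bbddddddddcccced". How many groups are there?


Input: bbddddddddcccced
Scanning for consecutive runs:
  Group 1: 'b' x 2 (positions 0-1)
  Group 2: 'd' x 8 (positions 2-9)
  Group 3: 'c' x 4 (positions 10-13)
  Group 4: 'e' x 1 (positions 14-14)
  Group 5: 'd' x 1 (positions 15-15)
Total groups: 5

5


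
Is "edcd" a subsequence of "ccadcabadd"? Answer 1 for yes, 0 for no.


Check if "edcd" is a subsequence of "ccadcabadd"
Greedy scan:
  Position 0 ('c'): no match needed
  Position 1 ('c'): no match needed
  Position 2 ('a'): no match needed
  Position 3 ('d'): no match needed
  Position 4 ('c'): no match needed
  Position 5 ('a'): no match needed
  Position 6 ('b'): no match needed
  Position 7 ('a'): no match needed
  Position 8 ('d'): no match needed
  Position 9 ('d'): no match needed
Only matched 0/4 characters => not a subsequence

0


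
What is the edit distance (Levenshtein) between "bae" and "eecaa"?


Computing edit distance: "bae" -> "eecaa"
DP table:
           e    e    c    a    a
      0    1    2    3    4    5
  b   1    1    2    3    4    5
  a   2    2    2    3    3    4
  e   3    2    2    3    4    4
Edit distance = dp[3][5] = 4

4


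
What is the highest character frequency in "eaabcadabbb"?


Input: eaabcadabbb
Character counts:
  'a': 4
  'b': 4
  'c': 1
  'd': 1
  'e': 1
Maximum frequency: 4

4


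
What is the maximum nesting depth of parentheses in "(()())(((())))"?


Input: "(()())(((())))"
Tracking depth:
  Position 0 '(': depth becomes 1
  Position 1 '(': depth becomes 2
  Position 2 ')': depth becomes 1
  Position 3 '(': depth becomes 2
  Position 4 ')': depth becomes 1
  Position 5 ')': depth becomes 0
  Position 6 '(': depth becomes 1
  Position 7 '(': depth becomes 2
  Position 8 '(': depth becomes 3
  Position 9 '(': depth becomes 4
  Position 10 ')': depth becomes 3
  Position 11 ')': depth becomes 2
  Position 12 ')': depth becomes 1
  Position 13 ')': depth becomes 0
Maximum depth reached: 4

4


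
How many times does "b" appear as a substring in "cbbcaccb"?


Searching for "b" in "cbbcaccb"
Scanning each position:
  Position 0: "c" => no
  Position 1: "b" => MATCH
  Position 2: "b" => MATCH
  Position 3: "c" => no
  Position 4: "a" => no
  Position 5: "c" => no
  Position 6: "c" => no
  Position 7: "b" => MATCH
Total occurrences: 3

3


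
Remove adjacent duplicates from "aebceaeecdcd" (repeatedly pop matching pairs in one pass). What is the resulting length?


Input: aebceaeecdcd
Stack-based adjacent duplicate removal:
  Read 'a': push. Stack: a
  Read 'e': push. Stack: ae
  Read 'b': push. Stack: aeb
  Read 'c': push. Stack: aebc
  Read 'e': push. Stack: aebce
  Read 'a': push. Stack: aebcea
  Read 'e': push. Stack: aebceae
  Read 'e': matches stack top 'e' => pop. Stack: aebcea
  Read 'c': push. Stack: aebceac
  Read 'd': push. Stack: aebceacd
  Read 'c': push. Stack: aebceacdc
  Read 'd': push. Stack: aebceacdcd
Final stack: "aebceacdcd" (length 10)

10


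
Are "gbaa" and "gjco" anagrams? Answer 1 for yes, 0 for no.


Strings: "gbaa", "gjco"
Sorted first:  aabg
Sorted second: cgjo
Differ at position 0: 'a' vs 'c' => not anagrams

0


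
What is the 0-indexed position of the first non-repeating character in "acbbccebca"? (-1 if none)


Input: acbbccebca
Character frequencies:
  'a': 2
  'b': 3
  'c': 4
  'e': 1
Scanning left to right for freq == 1:
  Position 0 ('a'): freq=2, skip
  Position 1 ('c'): freq=4, skip
  Position 2 ('b'): freq=3, skip
  Position 3 ('b'): freq=3, skip
  Position 4 ('c'): freq=4, skip
  Position 5 ('c'): freq=4, skip
  Position 6 ('e'): unique! => answer = 6

6


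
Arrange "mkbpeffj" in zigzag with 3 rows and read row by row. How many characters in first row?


Zigzag "mkbpeffj" into 3 rows:
Placing characters:
  'm' => row 0
  'k' => row 1
  'b' => row 2
  'p' => row 1
  'e' => row 0
  'f' => row 1
  'f' => row 2
  'j' => row 1
Rows:
  Row 0: "me"
  Row 1: "kpfj"
  Row 2: "bf"
First row length: 2

2


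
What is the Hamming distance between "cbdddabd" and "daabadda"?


Comparing "cbdddabd" and "daabadda" position by position:
  Position 0: 'c' vs 'd' => differ
  Position 1: 'b' vs 'a' => differ
  Position 2: 'd' vs 'a' => differ
  Position 3: 'd' vs 'b' => differ
  Position 4: 'd' vs 'a' => differ
  Position 5: 'a' vs 'd' => differ
  Position 6: 'b' vs 'd' => differ
  Position 7: 'd' vs 'a' => differ
Total differences (Hamming distance): 8

8


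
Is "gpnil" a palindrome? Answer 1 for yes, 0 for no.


Input: gpnil
Reversed: linpg
  Compare pos 0 ('g') with pos 4 ('l'): MISMATCH
  Compare pos 1 ('p') with pos 3 ('i'): MISMATCH
Result: not a palindrome

0


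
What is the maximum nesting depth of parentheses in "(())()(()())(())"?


Input: "(())()(()())(())"
Tracking depth:
  Position 0 '(': depth becomes 1
  Position 1 '(': depth becomes 2
  Position 2 ')': depth becomes 1
  Position 3 ')': depth becomes 0
  Position 4 '(': depth becomes 1
  Position 5 ')': depth becomes 0
  Position 6 '(': depth becomes 1
  Position 7 '(': depth becomes 2
  Position 8 ')': depth becomes 1
  Position 9 '(': depth becomes 2
  Position 10 ')': depth becomes 1
  Position 11 ')': depth becomes 0
  Position 12 '(': depth becomes 1
  Position 13 '(': depth becomes 2
  Position 14 ')': depth becomes 1
  Position 15 ')': depth becomes 0
Maximum depth reached: 2

2


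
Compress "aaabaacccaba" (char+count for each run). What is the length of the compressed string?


Input: aaabaacccaba
Runs:
  'a' x 3 => "a3"
  'b' x 1 => "b1"
  'a' x 2 => "a2"
  'c' x 3 => "c3"
  'a' x 1 => "a1"
  'b' x 1 => "b1"
  'a' x 1 => "a1"
Compressed: "a3b1a2c3a1b1a1"
Compressed length: 14

14


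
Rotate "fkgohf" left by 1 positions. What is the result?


Input: "fkgohf", rotate left by 1
First 1 characters: "f"
Remaining characters: "kgohf"
Concatenate remaining + first: "kgohf" + "f" = "kgohff"

kgohff


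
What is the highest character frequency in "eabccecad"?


Input: eabccecad
Character counts:
  'a': 2
  'b': 1
  'c': 3
  'd': 1
  'e': 2
Maximum frequency: 3

3


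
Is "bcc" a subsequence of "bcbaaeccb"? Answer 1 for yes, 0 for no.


Check if "bcc" is a subsequence of "bcbaaeccb"
Greedy scan:
  Position 0 ('b'): matches sub[0] = 'b'
  Position 1 ('c'): matches sub[1] = 'c'
  Position 2 ('b'): no match needed
  Position 3 ('a'): no match needed
  Position 4 ('a'): no match needed
  Position 5 ('e'): no match needed
  Position 6 ('c'): matches sub[2] = 'c'
  Position 7 ('c'): no match needed
  Position 8 ('b'): no match needed
All 3 characters matched => is a subsequence

1


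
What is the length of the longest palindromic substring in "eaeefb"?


Input: "eaeefb"
Checking substrings for palindromes:
  [0:3] "eae" (len 3) => palindrome
  [2:4] "ee" (len 2) => palindrome
Longest palindromic substring: "eae" with length 3

3


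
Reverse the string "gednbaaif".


Input: gednbaaif
Reading characters right to left:
  Position 8: 'f'
  Position 7: 'i'
  Position 6: 'a'
  Position 5: 'a'
  Position 4: 'b'
  Position 3: 'n'
  Position 2: 'd'
  Position 1: 'e'
  Position 0: 'g'
Reversed: fiaabndeg

fiaabndeg


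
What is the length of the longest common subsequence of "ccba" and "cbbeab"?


LCS of "ccba" and "cbbeab"
DP table:
           c    b    b    e    a    b
      0    0    0    0    0    0    0
  c   0    1    1    1    1    1    1
  c   0    1    1    1    1    1    1
  b   0    1    2    2    2    2    2
  a   0    1    2    2    2    3    3
LCS length = dp[4][6] = 3

3


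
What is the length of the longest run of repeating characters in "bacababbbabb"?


Input: "bacababbbabb"
Scanning for longest run:
  Position 1 ('a'): new char, reset run to 1
  Position 2 ('c'): new char, reset run to 1
  Position 3 ('a'): new char, reset run to 1
  Position 4 ('b'): new char, reset run to 1
  Position 5 ('a'): new char, reset run to 1
  Position 6 ('b'): new char, reset run to 1
  Position 7 ('b'): continues run of 'b', length=2
  Position 8 ('b'): continues run of 'b', length=3
  Position 9 ('a'): new char, reset run to 1
  Position 10 ('b'): new char, reset run to 1
  Position 11 ('b'): continues run of 'b', length=2
Longest run: 'b' with length 3

3


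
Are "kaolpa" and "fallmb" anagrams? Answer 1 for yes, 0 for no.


Strings: "kaolpa", "fallmb"
Sorted first:  aaklop
Sorted second: abfllm
Differ at position 1: 'a' vs 'b' => not anagrams

0


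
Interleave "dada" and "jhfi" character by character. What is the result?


Interleaving "dada" and "jhfi":
  Position 0: 'd' from first, 'j' from second => "dj"
  Position 1: 'a' from first, 'h' from second => "ah"
  Position 2: 'd' from first, 'f' from second => "df"
  Position 3: 'a' from first, 'i' from second => "ai"
Result: djahdfai

djahdfai


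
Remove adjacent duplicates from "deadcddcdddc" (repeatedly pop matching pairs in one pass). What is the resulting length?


Input: deadcddcdddc
Stack-based adjacent duplicate removal:
  Read 'd': push. Stack: d
  Read 'e': push. Stack: de
  Read 'a': push. Stack: dea
  Read 'd': push. Stack: dead
  Read 'c': push. Stack: deadc
  Read 'd': push. Stack: deadcd
  Read 'd': matches stack top 'd' => pop. Stack: deadc
  Read 'c': matches stack top 'c' => pop. Stack: dead
  Read 'd': matches stack top 'd' => pop. Stack: dea
  Read 'd': push. Stack: dead
  Read 'd': matches stack top 'd' => pop. Stack: dea
  Read 'c': push. Stack: deac
Final stack: "deac" (length 4)

4


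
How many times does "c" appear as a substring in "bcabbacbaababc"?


Searching for "c" in "bcabbacbaababc"
Scanning each position:
  Position 0: "b" => no
  Position 1: "c" => MATCH
  Position 2: "a" => no
  Position 3: "b" => no
  Position 4: "b" => no
  Position 5: "a" => no
  Position 6: "c" => MATCH
  Position 7: "b" => no
  Position 8: "a" => no
  Position 9: "a" => no
  Position 10: "b" => no
  Position 11: "a" => no
  Position 12: "b" => no
  Position 13: "c" => MATCH
Total occurrences: 3

3


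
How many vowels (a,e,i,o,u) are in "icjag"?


Input: icjag
Checking each character:
  'i' at position 0: vowel (running total: 1)
  'c' at position 1: consonant
  'j' at position 2: consonant
  'a' at position 3: vowel (running total: 2)
  'g' at position 4: consonant
Total vowels: 2

2


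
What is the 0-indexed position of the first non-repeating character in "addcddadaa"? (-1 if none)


Input: addcddadaa
Character frequencies:
  'a': 4
  'c': 1
  'd': 5
Scanning left to right for freq == 1:
  Position 0 ('a'): freq=4, skip
  Position 1 ('d'): freq=5, skip
  Position 2 ('d'): freq=5, skip
  Position 3 ('c'): unique! => answer = 3

3


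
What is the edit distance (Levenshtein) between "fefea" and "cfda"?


Computing edit distance: "fefea" -> "cfda"
DP table:
           c    f    d    a
      0    1    2    3    4
  f   1    1    1    2    3
  e   2    2    2    2    3
  f   3    3    2    3    3
  e   4    4    3    3    4
  a   5    5    4    4    3
Edit distance = dp[5][4] = 3

3


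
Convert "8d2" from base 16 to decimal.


Input: "8d2" in base 16
Positional expansion:
  Digit '8' (value 8) x 16^2 = 2048
  Digit 'd' (value 13) x 16^1 = 208
  Digit '2' (value 2) x 16^0 = 2
Sum = 2258

2258


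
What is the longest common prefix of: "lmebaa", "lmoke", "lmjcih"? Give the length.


Words: lmebaa, lmoke, lmjcih
  Position 0: all 'l' => match
  Position 1: all 'm' => match
  Position 2: ('e', 'o', 'j') => mismatch, stop
LCP = "lm" (length 2)

2


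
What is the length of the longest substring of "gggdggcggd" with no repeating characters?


Input: "gggdggcggd"
Sliding window (track last position of each char):
  Position 0 ('g'): window [0,0] length 1 -- new best
  Position 1 ('g'): repeat (last at 0), move window start to 1
  Position 1 ('g'): window [1,1] length 1
  Position 2 ('g'): repeat (last at 1), move window start to 2
  Position 2 ('g'): window [2,2] length 1
  Position 3 ('d'): window [2,3] length 2 -- new best
  Position 4 ('g'): repeat (last at 2), move window start to 3
  Position 4 ('g'): window [3,4] length 2
  Position 5 ('g'): repeat (last at 4), move window start to 5
  Position 5 ('g'): window [5,5] length 1
  Position 6 ('c'): window [5,6] length 2
  Position 7 ('g'): repeat (last at 5), move window start to 6
  Position 7 ('g'): window [6,7] length 2
  Position 8 ('g'): repeat (last at 7), move window start to 8
  Position 8 ('g'): window [8,8] length 1
  Position 9 ('d'): window [8,9] length 2
Longest substring with no repeats: "gd" with length 2

2


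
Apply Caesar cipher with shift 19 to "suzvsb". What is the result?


Caesar cipher: shift "suzvsb" by 19
  's' (pos 18) + 19 = pos 11 = 'l'
  'u' (pos 20) + 19 = pos 13 = 'n'
  'z' (pos 25) + 19 = pos 18 = 's'
  'v' (pos 21) + 19 = pos 14 = 'o'
  's' (pos 18) + 19 = pos 11 = 'l'
  'b' (pos 1) + 19 = pos 20 = 'u'
Result: lnsolu

lnsolu


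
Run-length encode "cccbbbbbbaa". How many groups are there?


Input: cccbbbbbbaa
Scanning for consecutive runs:
  Group 1: 'c' x 3 (positions 0-2)
  Group 2: 'b' x 6 (positions 3-8)
  Group 3: 'a' x 2 (positions 9-10)
Total groups: 3

3


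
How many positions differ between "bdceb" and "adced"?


Comparing "bdceb" and "adced" position by position:
  Position 0: 'b' vs 'a' => DIFFER
  Position 1: 'd' vs 'd' => same
  Position 2: 'c' vs 'c' => same
  Position 3: 'e' vs 'e' => same
  Position 4: 'b' vs 'd' => DIFFER
Positions that differ: 2

2


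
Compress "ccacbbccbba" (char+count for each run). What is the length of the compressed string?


Input: ccacbbccbba
Runs:
  'c' x 2 => "c2"
  'a' x 1 => "a1"
  'c' x 1 => "c1"
  'b' x 2 => "b2"
  'c' x 2 => "c2"
  'b' x 2 => "b2"
  'a' x 1 => "a1"
Compressed: "c2a1c1b2c2b2a1"
Compressed length: 14

14


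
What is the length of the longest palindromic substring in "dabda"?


Input: "dabda"
Checking substrings for palindromes:
  No multi-char palindromic substrings found
Longest palindromic substring: "d" with length 1

1


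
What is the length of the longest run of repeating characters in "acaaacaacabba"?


Input: "acaaacaacabba"
Scanning for longest run:
  Position 1 ('c'): new char, reset run to 1
  Position 2 ('a'): new char, reset run to 1
  Position 3 ('a'): continues run of 'a', length=2
  Position 4 ('a'): continues run of 'a', length=3
  Position 5 ('c'): new char, reset run to 1
  Position 6 ('a'): new char, reset run to 1
  Position 7 ('a'): continues run of 'a', length=2
  Position 8 ('c'): new char, reset run to 1
  Position 9 ('a'): new char, reset run to 1
  Position 10 ('b'): new char, reset run to 1
  Position 11 ('b'): continues run of 'b', length=2
  Position 12 ('a'): new char, reset run to 1
Longest run: 'a' with length 3

3


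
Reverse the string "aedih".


Input: aedih
Reading characters right to left:
  Position 4: 'h'
  Position 3: 'i'
  Position 2: 'd'
  Position 1: 'e'
  Position 0: 'a'
Reversed: hidea

hidea


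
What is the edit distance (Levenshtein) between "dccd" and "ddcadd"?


Computing edit distance: "dccd" -> "ddcadd"
DP table:
           d    d    c    a    d    d
      0    1    2    3    4    5    6
  d   1    0    1    2    3    4    5
  c   2    1    1    1    2    3    4
  c   3    2    2    1    2    3    4
  d   4    3    2    2    2    2    3
Edit distance = dp[4][6] = 3

3
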